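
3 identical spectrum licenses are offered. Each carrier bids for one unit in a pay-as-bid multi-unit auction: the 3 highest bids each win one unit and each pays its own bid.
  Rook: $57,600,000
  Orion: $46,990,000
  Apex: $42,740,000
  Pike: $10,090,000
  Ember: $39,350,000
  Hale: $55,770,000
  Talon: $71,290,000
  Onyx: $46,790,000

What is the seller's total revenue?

Total revenue: $184,660,000

Sorting: 71,290,000 (Talon), 57,600,000 (Rook), 55,770,000 (Hale), 46,990,000 (Orion), 46,790,000 (Onyx), …
The 3 highest are Talon, Rook, Hale.
Total revenue = 71,290,000 + 57,600,000 + 55,770,000 = $184,660,000.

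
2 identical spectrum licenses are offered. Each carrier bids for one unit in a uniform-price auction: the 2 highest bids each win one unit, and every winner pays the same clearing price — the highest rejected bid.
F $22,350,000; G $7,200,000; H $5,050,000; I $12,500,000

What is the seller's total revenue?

Total revenue: $14,400,000

Bids ranked high→low: 22,350,000 (F), 12,500,000 (I), 7,200,000 (G), 5,050,000 (H)
Winners (2 units): F, I.
Clearing price = highest rejected bid = $7,200,000.
Total revenue = 2 × $7,200,000 = $14,400,000.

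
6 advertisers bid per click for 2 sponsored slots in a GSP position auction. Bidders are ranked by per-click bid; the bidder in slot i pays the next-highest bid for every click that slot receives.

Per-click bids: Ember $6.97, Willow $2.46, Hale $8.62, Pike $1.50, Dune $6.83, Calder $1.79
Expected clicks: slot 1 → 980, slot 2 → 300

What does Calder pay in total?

Sorting advertisers: $8.62 (Hale) > $6.97 (Ember) > $6.83 (Dune) > …
Calder ranks below slot 2 → no slot, pays nothing.

Calder pays $0.00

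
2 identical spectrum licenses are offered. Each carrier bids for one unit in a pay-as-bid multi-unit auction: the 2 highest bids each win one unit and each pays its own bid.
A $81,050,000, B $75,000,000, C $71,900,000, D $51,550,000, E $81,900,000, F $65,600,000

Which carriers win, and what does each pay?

E $81,900,000, A $81,050,000

Bids ranked high→low: 81,900,000 (E), 81,050,000 (A), 75,000,000 (B), 71,900,000 (C), …
Winners (2 units): E, A.
Each winner pays its own bid: E $81,900,000, A $81,050,000.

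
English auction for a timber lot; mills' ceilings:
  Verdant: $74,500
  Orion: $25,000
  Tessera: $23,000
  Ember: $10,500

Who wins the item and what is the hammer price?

Verdant wins at $25,000

Sorting limits: 74,500 (Verdant) > 25,000 (Orion) > 23,000 (Tessera) > 10,500 (Ember)
Bidding ends when Orion exits at $25,000; Verdant takes it.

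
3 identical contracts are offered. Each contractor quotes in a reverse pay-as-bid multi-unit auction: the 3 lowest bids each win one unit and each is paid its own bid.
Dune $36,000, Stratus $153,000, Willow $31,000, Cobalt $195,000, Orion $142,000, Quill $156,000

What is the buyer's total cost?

Total cost: $209,000

Bids ranked low→high: 31,000 (Willow), 36,000 (Dune), 142,000 (Orion), 153,000 (Stratus), 156,000 (Quill), …
Lowest 3: Willow, Dune, Orion.
Total cost = 31,000 + 36,000 + 142,000 = $209,000.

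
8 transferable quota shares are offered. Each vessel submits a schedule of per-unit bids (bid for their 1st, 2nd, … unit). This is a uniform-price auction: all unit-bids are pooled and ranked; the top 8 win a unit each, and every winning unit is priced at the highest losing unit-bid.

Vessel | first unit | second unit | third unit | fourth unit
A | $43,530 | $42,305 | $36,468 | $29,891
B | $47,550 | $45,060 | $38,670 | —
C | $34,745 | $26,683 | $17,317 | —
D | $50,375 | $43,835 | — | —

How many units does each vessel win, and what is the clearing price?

A 3, B 3, D 2; clearing price $34,745

Pooled unit-bids ranked (top 8): 50,375 (D-1), 47,550 (B-1), 45,060 (B-2), 43,835 (D-2), 43,530 (A-1), 42,305 (A-2), 38,670 (B-3), 36,468 (A-3)
First bid not allocated: $34,745.
Allocation: A 3, B 3, D 2.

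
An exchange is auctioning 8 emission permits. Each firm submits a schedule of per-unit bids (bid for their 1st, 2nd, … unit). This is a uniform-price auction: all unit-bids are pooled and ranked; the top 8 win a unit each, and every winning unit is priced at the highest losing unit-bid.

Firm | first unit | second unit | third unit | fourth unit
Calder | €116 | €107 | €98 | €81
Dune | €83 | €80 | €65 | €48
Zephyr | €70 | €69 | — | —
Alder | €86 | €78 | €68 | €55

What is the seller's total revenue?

Pooled unit-bids ranked (top 8): 116 (Calder-1), 107 (Calder-2), 98 (Calder-3), 86 (Alder-1), 83 (Dune-1), 81 (Calder-4), 80 (Dune-2), 78 (Alder-2)
The (k+1)-th unit-bid is €70.
Allocation: Alder 2, Calder 4, Dune 2. Every unit priced at €70.
Revenue = 8 × 70 = €560.

Total revenue: €560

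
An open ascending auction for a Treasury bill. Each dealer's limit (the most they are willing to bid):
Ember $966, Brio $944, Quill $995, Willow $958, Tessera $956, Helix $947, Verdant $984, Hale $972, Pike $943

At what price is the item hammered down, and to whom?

Rule: the price rises until one bidder remains; the winner pays the price at which the last rival dropped out.
Limits in order: 995 (Quill) > 984 (Verdant) > 972 (Hale) > 966 (Ember) > 958 (Willow) > 956 (Tessera) > …
Bidding ends when Verdant exits at $984; Quill takes it.

Quill wins at $984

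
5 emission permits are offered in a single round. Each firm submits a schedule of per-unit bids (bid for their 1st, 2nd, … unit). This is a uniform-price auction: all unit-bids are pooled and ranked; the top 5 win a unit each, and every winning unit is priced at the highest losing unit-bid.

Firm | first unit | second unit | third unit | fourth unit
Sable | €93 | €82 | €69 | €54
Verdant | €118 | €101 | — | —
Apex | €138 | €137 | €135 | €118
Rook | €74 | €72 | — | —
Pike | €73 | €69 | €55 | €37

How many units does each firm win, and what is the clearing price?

Apex 4, Verdant 1; clearing price €101

All unit-bids, highest first — top 5: 138 (Apex-1), 137 (Apex-2), 135 (Apex-3), 118 (Verdant-1), 118 (Apex-4)
First bid not allocated: €101.
Allocation: Apex 4, Verdant 1.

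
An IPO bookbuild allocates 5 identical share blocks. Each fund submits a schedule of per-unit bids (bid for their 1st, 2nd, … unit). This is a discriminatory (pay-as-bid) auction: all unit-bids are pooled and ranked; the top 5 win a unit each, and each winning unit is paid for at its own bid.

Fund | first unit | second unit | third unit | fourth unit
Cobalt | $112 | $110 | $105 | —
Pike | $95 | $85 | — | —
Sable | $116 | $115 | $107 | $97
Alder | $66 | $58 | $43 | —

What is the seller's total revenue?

Total revenue: $560

Merging the schedules and taking the best 5: 116 (Sable-1), 115 (Sable-2), 112 (Cobalt-1), 110 (Cobalt-2), 107 (Sable-3)
Next rejected bid: $105 (not a price — pay-as-bid).
Each winning unit pays its own bid.
Revenue = 116 + 115 + 112 + 110 + 107 = $560.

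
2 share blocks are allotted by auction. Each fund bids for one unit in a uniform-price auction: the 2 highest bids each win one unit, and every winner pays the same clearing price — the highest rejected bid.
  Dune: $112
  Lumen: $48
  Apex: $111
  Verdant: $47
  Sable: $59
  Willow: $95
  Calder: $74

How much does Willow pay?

Ordering the bids: 112 (Dune), 111 (Apex), 95 (Willow), 74 (Calder), …
Top 2: Dune, Apex.
Highest unsuccessful bid: $95 → clearing price.
Willow does not win → pays $0.

Willow pays $0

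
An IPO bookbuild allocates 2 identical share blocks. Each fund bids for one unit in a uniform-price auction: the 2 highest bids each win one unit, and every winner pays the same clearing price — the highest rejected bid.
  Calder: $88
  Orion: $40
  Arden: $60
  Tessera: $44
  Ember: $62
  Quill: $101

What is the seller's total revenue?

Total revenue: $124

Sorting: 101 (Quill), 88 (Calder), 62 (Ember), 60 (Arden), …
The 2 highest are Quill, Calder.
Highest unsuccessful bid: $62 → clearing price.
Total revenue = 2 × $62 = $124.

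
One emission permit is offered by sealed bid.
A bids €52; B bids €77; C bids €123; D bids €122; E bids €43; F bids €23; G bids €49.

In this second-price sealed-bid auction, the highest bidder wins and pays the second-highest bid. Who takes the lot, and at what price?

Second-price sealed-bid auction: the highest bidder wins and pays the second-highest bid.
Bids ranked: 123 (C) > 122 (D) > 77 (B) > 52 (A) > 49 (G) > 43 (E) > …
C wins with the highest bid; price is set by the runner-up at €122.

C pays €122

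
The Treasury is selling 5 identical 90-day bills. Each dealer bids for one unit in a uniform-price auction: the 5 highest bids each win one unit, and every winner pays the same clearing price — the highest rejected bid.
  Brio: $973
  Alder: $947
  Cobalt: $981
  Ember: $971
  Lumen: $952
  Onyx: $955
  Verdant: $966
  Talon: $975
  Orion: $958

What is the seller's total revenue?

Total revenue: $4,790

Ordering the bids: 981 (Cobalt), 975 (Talon), 973 (Brio), 971 (Ember), 966 (Verdant), 958 (Orion), 955 (Onyx), …
Top 5: Cobalt, Talon, Brio, Ember, Verdant.
Highest unsuccessful bid: $958 → clearing price.
Total revenue = 5 × $958 = $4,790.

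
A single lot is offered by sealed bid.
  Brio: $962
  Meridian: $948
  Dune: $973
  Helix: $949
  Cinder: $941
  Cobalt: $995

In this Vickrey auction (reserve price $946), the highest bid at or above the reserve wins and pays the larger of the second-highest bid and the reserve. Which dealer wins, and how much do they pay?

Bids in order: 995 (Cobalt) > 973 (Dune) > 962 (Brio) > 949 (Helix) > 948 (Meridian) > 941 (Cinder)
Highest eligible bid: Cobalt at $995.
max(second-highest $973, reserve $946) = $973; the reserve does not bind.

Cobalt pays $973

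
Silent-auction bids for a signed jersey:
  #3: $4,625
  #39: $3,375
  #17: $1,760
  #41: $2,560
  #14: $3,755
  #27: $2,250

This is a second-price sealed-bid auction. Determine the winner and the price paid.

Bids in order: 4,625 (#3) > 3,755 (#14) > 3,375 (#39) > 2,560 (#41) > 2,250 (#27) > 1,760 (#17)
#3 is highest; pays the second-highest bid, $3,755.

#3 pays $3,755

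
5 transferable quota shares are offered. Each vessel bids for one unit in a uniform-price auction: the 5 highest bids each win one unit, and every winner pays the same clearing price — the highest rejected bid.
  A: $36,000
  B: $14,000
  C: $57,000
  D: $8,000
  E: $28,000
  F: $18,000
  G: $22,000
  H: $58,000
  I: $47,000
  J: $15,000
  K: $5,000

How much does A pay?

Ordering the bids: 58,000 (H), 57,000 (C), 47,000 (I), 36,000 (A), 28,000 (E), 22,000 (G), 18,000 (F), …
Top 5: H, C, I, A, E.
Highest unsuccessful bid: $22,000 → clearing price.
A wins → pays $22,000.

A pays $22,000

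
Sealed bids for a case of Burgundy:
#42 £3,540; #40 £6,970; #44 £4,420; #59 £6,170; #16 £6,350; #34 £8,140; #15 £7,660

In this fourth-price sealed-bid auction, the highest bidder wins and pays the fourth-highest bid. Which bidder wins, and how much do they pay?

Bids ranked: 8,140 (#34) > 7,660 (#15) > 6,970 (#40) > 6,350 (#16) > 6,170 (#59) > 4,420 (#44) > …
#34 wins; payment is bid #4 in the ranking = £6,350.

#34 pays £6,350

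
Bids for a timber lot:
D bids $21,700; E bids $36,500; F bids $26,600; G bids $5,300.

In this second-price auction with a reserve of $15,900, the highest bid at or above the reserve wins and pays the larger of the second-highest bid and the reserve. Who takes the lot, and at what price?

Sorting bids: 36,500 (E) > 26,600 (F) > 21,700 (D) > 5,300 (G)
E has the top bid at or above the reserve ($36,500).
Second-highest bid $26,600 exceeds the reserve $15,900 → payment $26,600.

E pays $26,600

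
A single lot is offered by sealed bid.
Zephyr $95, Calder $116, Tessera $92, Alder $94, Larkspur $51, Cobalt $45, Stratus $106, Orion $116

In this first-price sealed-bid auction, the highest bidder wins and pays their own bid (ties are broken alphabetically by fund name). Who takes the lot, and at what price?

Bids in order: 116 (Calder) > 116 (Orion) > 106 (Stratus) > 95 (Zephyr) > 94 (Alder) > 92 (Tessera) > …
Tie at $116 → Calder wins by tie-break.
Calder is highest → pays own bid, $116.

Calder pays $116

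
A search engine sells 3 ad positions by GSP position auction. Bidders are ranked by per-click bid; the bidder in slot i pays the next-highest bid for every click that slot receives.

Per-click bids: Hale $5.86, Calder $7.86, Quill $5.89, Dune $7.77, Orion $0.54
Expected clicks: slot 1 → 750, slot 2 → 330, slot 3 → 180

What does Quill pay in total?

Ranked by bid: $7.86 (Calder) > $7.77 (Dune) > $5.89 (Quill) > $5.86 (Hale) > …
Quill holds slot 3 → pays next bid $5.86 × 180 clicks = $1054.80.

Quill pays $1054.80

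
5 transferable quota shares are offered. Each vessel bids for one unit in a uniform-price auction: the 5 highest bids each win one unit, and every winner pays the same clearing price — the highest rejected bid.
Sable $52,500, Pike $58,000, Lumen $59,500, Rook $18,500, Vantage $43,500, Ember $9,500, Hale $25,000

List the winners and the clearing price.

Lumen, Pike, Sable, Vantage, Hale; each pays $18,500

Bids ranked high→low: 59,500 (Lumen), 58,000 (Pike), 52,500 (Sable), 43,500 (Vantage), 25,000 (Hale), 18,500 (Rook), 9,500 (Ember)
The 5 highest are Lumen, Pike, Sable, Vantage, Hale.
First losing bid is Rook's $18,500, which sets the uniform price.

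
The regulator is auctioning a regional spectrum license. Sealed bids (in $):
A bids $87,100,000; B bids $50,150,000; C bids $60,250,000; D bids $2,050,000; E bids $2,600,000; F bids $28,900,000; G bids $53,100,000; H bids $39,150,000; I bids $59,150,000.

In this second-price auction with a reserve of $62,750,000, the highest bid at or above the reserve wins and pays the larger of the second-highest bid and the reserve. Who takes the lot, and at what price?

A pays $62,750,000

Bids in order: 87,100,000 (A) > 60,250,000 (C) > 59,150,000 (I) > 53,100,000 (G) > 50,150,000 (B) > 39,150,000 (H) > …
Highest eligible bid: A at $87,100,000.
max(second-highest $60,250,000, reserve $62,750,000) = $62,750,000.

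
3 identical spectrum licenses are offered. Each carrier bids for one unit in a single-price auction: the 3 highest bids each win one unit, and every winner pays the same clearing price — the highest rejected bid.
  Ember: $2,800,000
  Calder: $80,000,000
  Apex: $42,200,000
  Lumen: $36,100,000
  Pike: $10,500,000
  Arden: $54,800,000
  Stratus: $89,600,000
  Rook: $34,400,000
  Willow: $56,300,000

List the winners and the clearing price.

Bids ranked high→low: 89,600,000 (Stratus), 80,000,000 (Calder), 56,300,000 (Willow), 54,800,000 (Arden), 42,200,000 (Apex), …
The 3 highest are Stratus, Calder, Willow.
First losing bid is Arden's $54,800,000, which sets the uniform price.

Stratus, Calder, Willow; each pays $54,800,000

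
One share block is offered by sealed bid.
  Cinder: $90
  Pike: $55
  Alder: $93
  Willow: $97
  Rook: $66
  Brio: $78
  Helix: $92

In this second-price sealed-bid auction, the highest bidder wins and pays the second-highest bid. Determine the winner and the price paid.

Willow pays $93

Second-price sealed-bid auction: the highest bidder wins and pays the second-highest bid.
Bids ranked: 97 (Willow) > 93 (Alder) > 92 (Helix) > 90 (Cinder) > 78 (Brio) > 66 (Rook) > …
Willow wins with the highest bid; price is set by the runner-up at $93.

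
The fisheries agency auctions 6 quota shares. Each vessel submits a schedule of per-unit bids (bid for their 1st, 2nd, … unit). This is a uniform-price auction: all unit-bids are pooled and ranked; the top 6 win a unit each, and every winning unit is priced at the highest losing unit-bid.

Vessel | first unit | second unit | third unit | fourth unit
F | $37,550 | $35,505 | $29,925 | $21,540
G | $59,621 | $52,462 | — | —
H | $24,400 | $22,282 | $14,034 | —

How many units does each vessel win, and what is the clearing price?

F 3, G 2, H 1; clearing price $22,282

Merging the schedules and taking the best 6: 59,621 (G-1), 52,462 (G-2), 37,550 (F-1), 35,505 (F-2), 29,925 (F-3), 24,400 (H-1)
Highest rejected unit-bid = $22,282.
Allocation: F 3, G 2, H 1.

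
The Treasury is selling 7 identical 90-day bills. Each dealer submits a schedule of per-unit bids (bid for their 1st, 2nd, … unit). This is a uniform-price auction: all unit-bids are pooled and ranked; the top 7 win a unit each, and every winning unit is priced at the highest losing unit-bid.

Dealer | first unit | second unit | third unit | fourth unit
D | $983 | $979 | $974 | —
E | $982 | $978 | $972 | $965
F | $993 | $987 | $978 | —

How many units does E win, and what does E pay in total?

E: 2 units, pays $1,948

Pooled unit-bids ranked (top 7): 993 (F-1), 987 (F-2), 983 (D-1), 982 (E-1), 979 (D-2), 978 (E-2), 978 (F-3)
First bid not allocated: $974.
E wins 2 unit(s) at $974 each.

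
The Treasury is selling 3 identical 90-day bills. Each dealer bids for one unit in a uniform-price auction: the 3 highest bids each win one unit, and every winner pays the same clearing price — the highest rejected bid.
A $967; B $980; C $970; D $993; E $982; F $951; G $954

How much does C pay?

C pays $0

Sorting: 993 (D), 982 (E), 980 (B), 970 (C), 967 (A), …
Winners (3 units): D, E, B.
First losing bid is C's $970, which sets the uniform price.
C does not win → pays $0.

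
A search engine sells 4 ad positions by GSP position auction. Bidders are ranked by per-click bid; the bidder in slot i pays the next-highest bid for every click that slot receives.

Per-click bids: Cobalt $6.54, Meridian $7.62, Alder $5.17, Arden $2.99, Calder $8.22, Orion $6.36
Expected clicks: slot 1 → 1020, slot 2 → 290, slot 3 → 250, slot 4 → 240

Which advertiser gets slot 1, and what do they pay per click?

Per-click bids in order: $8.22 (Calder) > $7.62 (Meridian) > $6.54 (Cobalt) > $6.36 (Orion) > $5.17 (Alder) > …
Slot 1 goes to the first-ranked bidder, Calder, who pays the next bid down: $7.62/click.

Calder; $7.62 per click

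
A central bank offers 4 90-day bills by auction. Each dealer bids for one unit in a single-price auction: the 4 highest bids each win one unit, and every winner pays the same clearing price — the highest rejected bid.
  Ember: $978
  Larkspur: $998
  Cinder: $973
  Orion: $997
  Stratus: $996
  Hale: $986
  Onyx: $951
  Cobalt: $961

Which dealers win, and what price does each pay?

Larkspur, Orion, Stratus, Hale; each pays $978

Sorting: 998 (Larkspur), 997 (Orion), 996 (Stratus), 986 (Hale), 978 (Ember), 973 (Cinder), …
Winners (4 units): Larkspur, Orion, Stratus, Hale.
Clearing price = highest rejected bid = $978.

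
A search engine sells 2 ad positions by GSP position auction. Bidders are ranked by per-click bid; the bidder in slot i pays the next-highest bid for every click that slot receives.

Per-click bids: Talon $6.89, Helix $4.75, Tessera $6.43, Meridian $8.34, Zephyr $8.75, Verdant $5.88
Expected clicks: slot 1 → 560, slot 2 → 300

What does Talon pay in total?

Talon pays $0.00

Sorting advertisers: $8.75 (Zephyr) > $8.34 (Meridian) > $6.89 (Talon) > …
Talon ranks below slot 2 → no slot, pays nothing.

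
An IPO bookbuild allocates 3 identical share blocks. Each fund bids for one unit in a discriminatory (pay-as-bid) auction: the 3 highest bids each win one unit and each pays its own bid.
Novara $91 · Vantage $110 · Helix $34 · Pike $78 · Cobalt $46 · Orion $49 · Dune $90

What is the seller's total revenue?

Bids ranked high→low: 110 (Vantage), 91 (Novara), 90 (Dune), 78 (Pike), 49 (Orion), …
Top 3: Vantage, Novara, Dune.
Total revenue = 110 + 91 + 90 = $291.

Total revenue: $291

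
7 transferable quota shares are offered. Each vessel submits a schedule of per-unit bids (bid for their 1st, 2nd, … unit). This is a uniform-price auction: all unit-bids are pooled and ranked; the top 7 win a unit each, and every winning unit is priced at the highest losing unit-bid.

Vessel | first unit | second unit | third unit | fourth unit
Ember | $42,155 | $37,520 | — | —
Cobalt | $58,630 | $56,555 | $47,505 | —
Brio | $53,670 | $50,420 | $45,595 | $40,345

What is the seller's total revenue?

Pooled unit-bids ranked (top 7): 58,630 (Cobalt-1), 56,555 (Cobalt-2), 53,670 (Brio-1), 50,420 (Brio-2), 47,505 (Cobalt-3), 45,595 (Brio-3), 42,155 (Ember-1)
First bid not allocated: $40,345.
Allocation: Brio 3, Cobalt 3, Ember 1. Every unit priced at $40,345.
Revenue = 7 × 40,345 = $282,415.

Total revenue: $282,415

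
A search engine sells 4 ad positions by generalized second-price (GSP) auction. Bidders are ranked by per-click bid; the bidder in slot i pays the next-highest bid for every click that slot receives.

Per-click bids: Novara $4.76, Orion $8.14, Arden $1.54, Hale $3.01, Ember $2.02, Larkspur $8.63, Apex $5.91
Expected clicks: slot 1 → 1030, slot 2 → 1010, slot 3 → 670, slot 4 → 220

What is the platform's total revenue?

Total revenue: $18204.70

Per-click bids in order: $8.63 (Larkspur) > $8.14 (Orion) > $5.91 (Apex) > $4.76 (Novara) > $3.01 (Hale) > …
Slot 1: Larkspur pays $8.14 × 1030 = $8384.20
Slot 2: Orion pays $5.91 × 1010 = $5969.10
Slot 3: Apex pays $4.76 × 670 = $3189.20
Slot 4: Novara pays $3.01 × 220 = $662.20
Total = $18204.70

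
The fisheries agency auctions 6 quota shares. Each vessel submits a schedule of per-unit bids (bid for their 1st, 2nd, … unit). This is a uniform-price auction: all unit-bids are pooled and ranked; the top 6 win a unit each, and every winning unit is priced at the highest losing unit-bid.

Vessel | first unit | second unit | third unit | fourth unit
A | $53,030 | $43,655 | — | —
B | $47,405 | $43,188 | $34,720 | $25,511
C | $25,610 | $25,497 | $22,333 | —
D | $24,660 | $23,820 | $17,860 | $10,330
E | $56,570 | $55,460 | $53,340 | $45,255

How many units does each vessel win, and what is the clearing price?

A 1, B 1, E 4; clearing price $43,655

All unit-bids, highest first — top 6: 56,570 (E-1), 55,460 (E-2), 53,340 (E-3), 53,030 (A-1), 47,405 (B-1), 45,255 (E-4)
The (k+1)-th unit-bid is $43,655.
Allocation: A 1, B 1, E 4.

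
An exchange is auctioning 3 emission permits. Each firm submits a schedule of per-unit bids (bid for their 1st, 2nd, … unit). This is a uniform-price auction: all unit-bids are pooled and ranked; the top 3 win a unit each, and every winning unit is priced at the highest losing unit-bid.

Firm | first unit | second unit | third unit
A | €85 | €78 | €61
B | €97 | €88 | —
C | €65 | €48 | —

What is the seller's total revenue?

Total revenue: €234

Pooled unit-bids ranked (top 3): 97 (B-1), 88 (B-2), 85 (A-1)
First bid not allocated: €78.
Allocation: A 1, B 2. Every unit priced at €78.
Revenue = 3 × 78 = €234.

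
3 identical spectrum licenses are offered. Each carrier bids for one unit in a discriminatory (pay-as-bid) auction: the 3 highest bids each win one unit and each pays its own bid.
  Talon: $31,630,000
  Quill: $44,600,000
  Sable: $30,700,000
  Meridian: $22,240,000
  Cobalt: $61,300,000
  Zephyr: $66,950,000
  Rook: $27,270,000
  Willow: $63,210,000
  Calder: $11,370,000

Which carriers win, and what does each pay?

Zephyr $66,950,000, Willow $63,210,000, Cobalt $61,300,000

Ordering the bids: 66,950,000 (Zephyr), 63,210,000 (Willow), 61,300,000 (Cobalt), 44,600,000 (Quill), 31,630,000 (Talon), …
Winners (3 units): Zephyr, Willow, Cobalt.
Each winner pays its own bid: Zephyr $66,950,000, Willow $63,210,000, Cobalt $61,300,000.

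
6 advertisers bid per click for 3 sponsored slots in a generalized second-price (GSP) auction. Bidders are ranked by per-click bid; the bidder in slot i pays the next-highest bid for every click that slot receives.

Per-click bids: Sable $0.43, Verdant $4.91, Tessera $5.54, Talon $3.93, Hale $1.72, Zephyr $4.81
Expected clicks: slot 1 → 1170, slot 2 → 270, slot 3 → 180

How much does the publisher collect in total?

Per-click bids in order: $5.54 (Tessera) > $4.91 (Verdant) > $4.81 (Zephyr) > $3.93 (Talon) > …
Slot 1: Tessera pays $4.91 × 1170 = $5744.70
Slot 2: Verdant pays $4.81 × 270 = $1298.70
Slot 3: Zephyr pays $3.93 × 180 = $707.40
Total = $7750.80

Total revenue: $7750.80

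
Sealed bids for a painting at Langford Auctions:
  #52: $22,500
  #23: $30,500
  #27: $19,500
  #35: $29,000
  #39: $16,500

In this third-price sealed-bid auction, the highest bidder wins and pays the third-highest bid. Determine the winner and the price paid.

Bids in order: 30,500 (#23) > 29,000 (#35) > 22,500 (#52) > 19,500 (#27) > 16,500 (#39)
#23 is highest; pays the third-highest bid, $22,500.

#23 pays $22,500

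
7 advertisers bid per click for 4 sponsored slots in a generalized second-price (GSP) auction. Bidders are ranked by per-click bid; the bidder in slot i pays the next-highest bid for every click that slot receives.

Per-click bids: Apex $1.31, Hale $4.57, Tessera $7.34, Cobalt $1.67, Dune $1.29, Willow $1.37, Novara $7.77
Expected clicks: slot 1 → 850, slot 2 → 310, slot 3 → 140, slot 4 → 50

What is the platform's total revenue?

Ranked by bid: $7.77 (Novara) > $7.34 (Tessera) > $4.57 (Hale) > $1.67 (Cobalt) > $1.37 (Willow) > …
Slot 1: Novara pays $7.34 × 850 = $6239.00
Slot 2: Tessera pays $4.57 × 310 = $1416.70
Slot 3: Hale pays $1.67 × 140 = $233.80
Slot 4: Cobalt pays $1.37 × 50 = $68.50
Total = $7958.00

Total revenue: $7958.00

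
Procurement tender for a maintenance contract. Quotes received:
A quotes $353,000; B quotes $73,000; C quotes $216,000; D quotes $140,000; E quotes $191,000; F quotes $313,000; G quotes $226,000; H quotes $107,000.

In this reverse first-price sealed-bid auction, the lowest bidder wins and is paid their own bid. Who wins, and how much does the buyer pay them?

B is paid $73,000

Rule: the lowest bidder wins and is paid their own bid.
Bids in order: 73,000 (B) < 107,000 (H) < 140,000 (D) < 191,000 (E) < 216,000 (C) < 226,000 (G) < …
B has the lowest bid and is paid exactly that: $73,000.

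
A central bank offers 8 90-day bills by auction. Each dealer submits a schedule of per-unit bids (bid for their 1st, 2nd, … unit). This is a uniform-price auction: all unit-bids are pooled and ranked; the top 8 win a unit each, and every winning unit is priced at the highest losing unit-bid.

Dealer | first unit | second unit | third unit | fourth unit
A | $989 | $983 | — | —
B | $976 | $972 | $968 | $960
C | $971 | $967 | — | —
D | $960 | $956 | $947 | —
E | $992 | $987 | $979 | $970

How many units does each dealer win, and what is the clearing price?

Pooled unit-bids ranked (top 8): 992 (E-1), 989 (A-1), 987 (E-2), 983 (A-2), 979 (E-3), 976 (B-1), 972 (B-2), 971 (C-1)
First bid not allocated: $970.
Allocation: A 2, B 2, C 1, E 3.

A 2, B 2, C 1, E 3; clearing price $970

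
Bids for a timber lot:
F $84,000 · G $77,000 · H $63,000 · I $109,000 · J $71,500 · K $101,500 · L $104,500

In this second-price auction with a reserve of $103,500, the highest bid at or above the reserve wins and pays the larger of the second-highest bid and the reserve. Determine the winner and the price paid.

Second-price auction with a reserve of $103,500: the highest bid at or above the reserve wins and pays the larger of the second-highest bid and the reserve.
Sorting bids: 109,000 (I) > 104,500 (L) > 101,500 (K) > 84,000 (F) > 77,000 (G) > 71,500 (J) > …
Highest eligible bid: I at $109,000.
max(second-highest $104,500, reserve $103,500) = $104,500; the reserve does not bind.

I pays $104,500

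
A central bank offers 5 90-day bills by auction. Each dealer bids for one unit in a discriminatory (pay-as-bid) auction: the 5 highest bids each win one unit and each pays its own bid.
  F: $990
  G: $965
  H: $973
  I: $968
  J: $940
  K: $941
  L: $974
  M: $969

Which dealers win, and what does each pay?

Ordering the bids: 990 (F), 974 (L), 973 (H), 969 (M), 968 (I), 965 (G), 941 (K), …
Top 5: F, L, H, M, I.
Each winner pays its own bid: F $990, L $974, H $973, M $969, I $968.

F $990, L $974, H $973, M $969, I $968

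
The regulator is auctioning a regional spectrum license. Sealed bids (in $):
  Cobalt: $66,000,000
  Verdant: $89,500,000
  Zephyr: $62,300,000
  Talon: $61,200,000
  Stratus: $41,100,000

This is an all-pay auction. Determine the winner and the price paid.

Bids in order: 89,500,000 (Verdant) > 66,000,000 (Cobalt) > 62,300,000 (Zephyr) > 61,200,000 (Talon) > 41,100,000 (Stratus)
Verdant is highest and takes the item; every bidder forfeits their bid.

Verdant pays $89,500,000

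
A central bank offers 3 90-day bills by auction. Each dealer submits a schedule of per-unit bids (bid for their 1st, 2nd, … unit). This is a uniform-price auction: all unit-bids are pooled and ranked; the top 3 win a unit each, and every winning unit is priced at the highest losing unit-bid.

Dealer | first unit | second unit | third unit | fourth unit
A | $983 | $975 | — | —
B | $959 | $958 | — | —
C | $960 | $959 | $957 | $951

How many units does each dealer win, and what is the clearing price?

A 2, C 1; clearing price $959

All unit-bids, highest first — top 3: 983 (A-1), 975 (A-2), 960 (C-1)
First bid not allocated: $959.
Allocation: A 2, C 1.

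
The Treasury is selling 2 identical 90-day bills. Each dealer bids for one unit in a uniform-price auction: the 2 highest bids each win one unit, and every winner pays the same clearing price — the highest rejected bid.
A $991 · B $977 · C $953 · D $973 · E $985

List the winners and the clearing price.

Ordering the bids: 991 (A), 985 (E), 977 (B), 973 (D), …
Winners (2 units): A, E.
Highest unsuccessful bid: $977 → clearing price.

A, E; each pays $977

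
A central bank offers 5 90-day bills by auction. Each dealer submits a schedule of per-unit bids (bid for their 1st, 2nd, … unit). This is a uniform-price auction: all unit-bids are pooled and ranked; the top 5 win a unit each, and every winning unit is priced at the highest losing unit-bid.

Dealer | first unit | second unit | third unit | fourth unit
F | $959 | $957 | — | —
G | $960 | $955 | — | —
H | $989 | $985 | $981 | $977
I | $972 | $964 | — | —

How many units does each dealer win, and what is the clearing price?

All unit-bids, highest first — top 5: 989 (H-1), 985 (H-2), 981 (H-3), 977 (H-4), 972 (I-1)
The (k+1)-th unit-bid is $964.
Allocation: H 4, I 1.

H 4, I 1; clearing price $964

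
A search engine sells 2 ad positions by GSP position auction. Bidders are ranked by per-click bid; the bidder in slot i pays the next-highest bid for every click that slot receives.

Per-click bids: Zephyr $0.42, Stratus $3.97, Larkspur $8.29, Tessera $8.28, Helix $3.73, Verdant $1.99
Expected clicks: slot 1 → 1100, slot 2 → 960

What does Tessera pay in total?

Ranked by bid: $8.29 (Larkspur) > $8.28 (Tessera) > $3.97 (Stratus) > …
Tessera holds slot 2 → pays next bid $3.97 × 960 clicks = $3811.20.

Tessera pays $3811.20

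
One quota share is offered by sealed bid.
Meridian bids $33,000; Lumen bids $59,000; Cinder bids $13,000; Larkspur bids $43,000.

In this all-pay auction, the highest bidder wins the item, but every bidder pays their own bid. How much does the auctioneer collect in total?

Rule: the highest bidder wins the item, but every bidder pays their own bid.
Bids in order: 59,000 (Lumen) > 43,000 (Larkspur) > 33,000 (Meridian) > 13,000 (Cinder)
Lumen wins with the top bid; all bids are sunk regardless.
Every bidder forfeits their bid regardless of winning.
Revenue = 33,000 + 59,000 + 13,000 + 43,000 = $148,000.

Total revenue: $148,000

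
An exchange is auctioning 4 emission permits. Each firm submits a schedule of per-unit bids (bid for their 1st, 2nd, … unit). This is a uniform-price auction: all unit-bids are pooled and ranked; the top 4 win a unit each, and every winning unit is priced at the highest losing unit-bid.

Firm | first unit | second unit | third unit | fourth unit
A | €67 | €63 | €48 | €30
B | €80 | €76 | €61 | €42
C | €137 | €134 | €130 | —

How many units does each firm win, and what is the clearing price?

Merging the schedules and taking the best 4: 137 (C-1), 134 (C-2), 130 (C-3), 80 (B-1)
First bid not allocated: €76.
Allocation: B 1, C 3.

B 1, C 3; clearing price €76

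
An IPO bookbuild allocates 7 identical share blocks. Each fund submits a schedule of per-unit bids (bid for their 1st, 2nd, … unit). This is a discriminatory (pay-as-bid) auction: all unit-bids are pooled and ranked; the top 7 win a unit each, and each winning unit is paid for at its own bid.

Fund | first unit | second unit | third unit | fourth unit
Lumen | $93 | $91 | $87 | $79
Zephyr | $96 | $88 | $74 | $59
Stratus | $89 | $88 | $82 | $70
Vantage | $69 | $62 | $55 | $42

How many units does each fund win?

Lumen 3, Stratus 2, Zephyr 2

Merging the schedules and taking the best 7: 96 (Zephyr-1), 93 (Lumen-1), 91 (Lumen-2), 89 (Stratus-1), 88 (Zephyr-2), 88 (Stratus-2), 87 (Lumen-3)
Next rejected bid: $82 (not a price — pay-as-bid).
Allocation: Lumen 3, Stratus 2, Zephyr 2.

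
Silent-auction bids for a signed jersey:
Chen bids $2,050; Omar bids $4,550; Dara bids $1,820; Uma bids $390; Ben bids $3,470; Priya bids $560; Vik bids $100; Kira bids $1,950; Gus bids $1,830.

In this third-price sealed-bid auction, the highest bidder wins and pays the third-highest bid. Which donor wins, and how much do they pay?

Omar pays $2,050

Bids in order: 4,550 (Omar) > 3,470 (Ben) > 2,050 (Chen) > 1,950 (Kira) > 1,830 (Gus) > 1,820 (Dara) > …
Omar is highest; pays the third-highest bid, $2,050.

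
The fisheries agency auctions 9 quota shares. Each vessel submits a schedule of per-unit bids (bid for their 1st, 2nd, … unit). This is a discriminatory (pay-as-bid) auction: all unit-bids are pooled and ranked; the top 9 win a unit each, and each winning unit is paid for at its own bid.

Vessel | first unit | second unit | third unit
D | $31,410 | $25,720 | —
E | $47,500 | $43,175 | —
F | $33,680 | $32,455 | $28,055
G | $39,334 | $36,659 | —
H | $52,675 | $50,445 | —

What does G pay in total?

Pooled unit-bids ranked (top 9): 52,675 (H-1), 50,445 (H-2), 47,500 (E-1), 43,175 (E-2), 39,334 (G-1), 36,659 (G-2), 33,680 (F-1), 32,455 (F-2), 31,410 (D-1)
Next rejected bid: $28,055 (not a price — pay-as-bid).
G's winning unit-bids: 39,334 + 36,659 = $75,993.

G pays $75,993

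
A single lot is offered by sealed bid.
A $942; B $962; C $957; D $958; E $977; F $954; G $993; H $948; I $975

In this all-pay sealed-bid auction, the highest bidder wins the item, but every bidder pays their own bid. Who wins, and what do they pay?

G pays $993

Sorting bids: 993 (G) > 977 (E) > 975 (I) > 962 (B) > 958 (D) > 957 (C) > …
G wins with the top bid; all bids are sunk regardless.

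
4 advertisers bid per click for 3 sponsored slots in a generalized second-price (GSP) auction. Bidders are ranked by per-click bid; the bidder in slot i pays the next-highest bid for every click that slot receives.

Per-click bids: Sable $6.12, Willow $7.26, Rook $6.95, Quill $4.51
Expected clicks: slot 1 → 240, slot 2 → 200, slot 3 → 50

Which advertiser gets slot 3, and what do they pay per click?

Sable; $4.51 per click

Ranked by bid: $7.26 (Willow) > $6.95 (Rook) > $6.12 (Sable) > $4.51 (Quill)
Slot 3 goes to the third-ranked bidder, Sable, who pays the next bid down: $4.51/click.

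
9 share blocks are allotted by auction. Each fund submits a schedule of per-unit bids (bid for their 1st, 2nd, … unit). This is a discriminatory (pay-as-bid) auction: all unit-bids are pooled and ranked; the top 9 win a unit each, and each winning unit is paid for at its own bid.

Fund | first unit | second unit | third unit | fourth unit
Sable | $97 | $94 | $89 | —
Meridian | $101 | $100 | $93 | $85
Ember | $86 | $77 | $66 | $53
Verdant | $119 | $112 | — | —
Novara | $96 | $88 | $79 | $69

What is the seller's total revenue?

Merging the schedules and taking the best 9: 119 (Verdant-1), 112 (Verdant-2), 101 (Meridian-1), 100 (Meridian-2), 97 (Sable-1), 96 (Novara-1), 94 (Sable-2), 93 (Meridian-3), 89 (Sable-3)
Next rejected bid: $88 (not a price — pay-as-bid).
Each winning unit pays its own bid.
Revenue = 119 + 112 + 101 + 100 + 97 + 96 + 94 + 93 + 89 = $901.

Total revenue: $901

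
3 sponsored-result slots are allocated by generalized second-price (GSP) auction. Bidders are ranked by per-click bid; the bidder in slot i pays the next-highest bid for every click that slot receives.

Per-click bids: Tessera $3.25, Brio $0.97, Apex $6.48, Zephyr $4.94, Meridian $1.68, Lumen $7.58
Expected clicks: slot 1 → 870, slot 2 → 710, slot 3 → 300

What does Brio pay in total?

Sorting advertisers: $7.58 (Lumen) > $6.48 (Apex) > $4.94 (Zephyr) > $3.25 (Tessera) > …
Brio ranks below slot 3 → no slot, pays nothing.

Brio pays $0.00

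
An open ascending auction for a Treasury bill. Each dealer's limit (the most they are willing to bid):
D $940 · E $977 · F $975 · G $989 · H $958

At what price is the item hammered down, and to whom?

G wins at $977

Limits ranked: 989 (G) > 977 (E) > 975 (F) > 958 (H) > 940 (D)
Once the price passes $977, only G is left; the hammer falls at E's limit of $977.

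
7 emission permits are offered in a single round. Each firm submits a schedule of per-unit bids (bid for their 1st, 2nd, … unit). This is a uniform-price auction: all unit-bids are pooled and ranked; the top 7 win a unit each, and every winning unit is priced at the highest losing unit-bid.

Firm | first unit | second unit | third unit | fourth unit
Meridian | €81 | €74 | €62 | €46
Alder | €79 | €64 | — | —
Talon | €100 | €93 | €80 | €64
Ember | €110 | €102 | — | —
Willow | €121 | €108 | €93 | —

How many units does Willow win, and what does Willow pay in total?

All unit-bids, highest first — top 7: 121 (Willow-1), 110 (Ember-1), 108 (Willow-2), 102 (Ember-2), 100 (Talon-1), 93 (Talon-2), 93 (Willow-3)
First bid not allocated: €81.
Willow wins 3 unit(s) at €81 each.

Willow: 3 units, pays €243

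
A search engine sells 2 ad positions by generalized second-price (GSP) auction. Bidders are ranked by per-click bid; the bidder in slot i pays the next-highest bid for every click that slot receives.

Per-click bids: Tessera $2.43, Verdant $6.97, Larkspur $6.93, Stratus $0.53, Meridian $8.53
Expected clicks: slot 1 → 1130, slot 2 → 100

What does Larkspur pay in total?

Ranked by bid: $8.53 (Meridian) > $6.97 (Verdant) > $6.93 (Larkspur) > …
Larkspur ranks below slot 2 → no slot, pays nothing.

Larkspur pays $0.00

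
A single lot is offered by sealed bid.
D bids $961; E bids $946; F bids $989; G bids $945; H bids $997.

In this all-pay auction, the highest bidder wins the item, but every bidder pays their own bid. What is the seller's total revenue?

Rule: the highest bidder wins the item, but every bidder pays their own bid.
Bids in order: 997 (H) > 989 (F) > 961 (D) > 946 (E) > 945 (G)
Every bidder forfeits their bid regardless of winning.
Revenue = 961 + 946 + 989 + 945 + 997 = $4,838.

Total revenue: $4,838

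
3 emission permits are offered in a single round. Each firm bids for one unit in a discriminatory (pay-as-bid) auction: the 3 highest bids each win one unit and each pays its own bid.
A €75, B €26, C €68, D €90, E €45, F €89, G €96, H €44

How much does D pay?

D pays €90

Ordering the bids: 96 (G), 90 (D), 89 (F), 75 (A), 68 (C), …
Top 3: G, D, F.
D wins → own bid €90.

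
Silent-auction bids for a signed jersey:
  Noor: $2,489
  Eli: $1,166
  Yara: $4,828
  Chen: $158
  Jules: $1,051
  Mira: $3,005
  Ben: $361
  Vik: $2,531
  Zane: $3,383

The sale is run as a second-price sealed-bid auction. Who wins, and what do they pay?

Yara pays $3,383

Bids ranked: 4,828 (Yara) > 3,383 (Zane) > 3,005 (Mira) > 2,531 (Vik) > 2,489 (Noor) > 1,166 (Eli) > …
Second-price: Yara pays Zane's bid of $3,383.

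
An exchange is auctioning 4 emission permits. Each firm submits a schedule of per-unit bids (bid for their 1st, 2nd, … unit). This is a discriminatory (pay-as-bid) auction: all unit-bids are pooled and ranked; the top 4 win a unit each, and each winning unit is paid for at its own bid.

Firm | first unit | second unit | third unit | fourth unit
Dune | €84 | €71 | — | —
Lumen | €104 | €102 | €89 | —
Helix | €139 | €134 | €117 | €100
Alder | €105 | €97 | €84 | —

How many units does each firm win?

Alder 1, Helix 3

All unit-bids, highest first — top 4: 139 (Helix-1), 134 (Helix-2), 117 (Helix-3), 105 (Alder-1)
Next rejected bid: €104 (not a price — pay-as-bid).
Allocation: Alder 1, Helix 3.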